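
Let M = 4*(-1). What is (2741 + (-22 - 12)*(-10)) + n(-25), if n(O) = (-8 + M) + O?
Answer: 3044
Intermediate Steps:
M = -4
n(O) = -12 + O (n(O) = (-8 - 4) + O = -12 + O)
(2741 + (-22 - 12)*(-10)) + n(-25) = (2741 + (-22 - 12)*(-10)) + (-12 - 25) = (2741 - 34*(-10)) - 37 = (2741 + 340) - 37 = 3081 - 37 = 3044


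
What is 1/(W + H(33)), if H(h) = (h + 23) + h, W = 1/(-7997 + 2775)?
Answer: 5222/464757 ≈ 0.011236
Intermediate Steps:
W = -1/5222 (W = 1/(-5222) = -1/5222 ≈ -0.00019150)
H(h) = 23 + 2*h (H(h) = (23 + h) + h = 23 + 2*h)
1/(W + H(33)) = 1/(-1/5222 + (23 + 2*33)) = 1/(-1/5222 + (23 + 66)) = 1/(-1/5222 + 89) = 1/(464757/5222) = 5222/464757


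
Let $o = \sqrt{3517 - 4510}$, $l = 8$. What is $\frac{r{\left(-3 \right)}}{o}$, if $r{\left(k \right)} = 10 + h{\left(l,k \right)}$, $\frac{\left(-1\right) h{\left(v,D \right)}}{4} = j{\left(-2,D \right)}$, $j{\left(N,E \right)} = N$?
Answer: $- \frac{6 i \sqrt{993}}{331} \approx - 0.57121 i$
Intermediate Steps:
$h{\left(v,D \right)} = 8$ ($h{\left(v,D \right)} = \left(-4\right) \left(-2\right) = 8$)
$r{\left(k \right)} = 18$ ($r{\left(k \right)} = 10 + 8 = 18$)
$o = i \sqrt{993}$ ($o = \sqrt{-993} = i \sqrt{993} \approx 31.512 i$)
$\frac{r{\left(-3 \right)}}{o} = \frac{18}{i \sqrt{993}} = 18 \left(- \frac{i \sqrt{993}}{993}\right) = - \frac{6 i \sqrt{993}}{331}$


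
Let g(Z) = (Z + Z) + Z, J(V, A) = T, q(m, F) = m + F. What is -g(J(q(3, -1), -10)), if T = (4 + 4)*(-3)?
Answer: 72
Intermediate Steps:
q(m, F) = F + m
T = -24 (T = 8*(-3) = -24)
J(V, A) = -24
g(Z) = 3*Z (g(Z) = 2*Z + Z = 3*Z)
-g(J(q(3, -1), -10)) = -3*(-24) = -1*(-72) = 72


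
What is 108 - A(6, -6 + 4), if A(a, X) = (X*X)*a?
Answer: 84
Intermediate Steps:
A(a, X) = a*X² (A(a, X) = X²*a = a*X²)
108 - A(6, -6 + 4) = 108 - 6*(-6 + 4)² = 108 - 6*(-2)² = 108 - 6*4 = 108 - 1*24 = 108 - 24 = 84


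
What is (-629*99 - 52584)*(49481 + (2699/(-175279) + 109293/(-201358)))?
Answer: -15429039769393530255/2714909914 ≈ -5.6831e+9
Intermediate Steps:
(-629*99 - 52584)*(49481 + (2699/(-175279) + 109293/(-201358))) = (-62271 - 52584)*(49481 + (2699*(-1/175279) + 109293*(-1/201358))) = -114855*(49481 + (-2699/175279 - 109293/201358)) = -114855*(49481 - 19700232989/35293828882) = -114855*1746354246677253/35293828882 = -15429039769393530255/2714909914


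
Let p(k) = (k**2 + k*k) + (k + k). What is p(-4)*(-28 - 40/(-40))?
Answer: -648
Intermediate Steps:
p(k) = 2*k + 2*k**2 (p(k) = (k**2 + k**2) + 2*k = 2*k**2 + 2*k = 2*k + 2*k**2)
p(-4)*(-28 - 40/(-40)) = (2*(-4)*(1 - 4))*(-28 - 40/(-40)) = (2*(-4)*(-3))*(-28 - 40*(-1/40)) = 24*(-28 + 1) = 24*(-27) = -648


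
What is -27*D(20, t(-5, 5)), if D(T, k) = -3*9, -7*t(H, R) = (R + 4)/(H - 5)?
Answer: 729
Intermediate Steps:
t(H, R) = -(4 + R)/(7*(-5 + H)) (t(H, R) = -(R + 4)/(7*(H - 5)) = -(4 + R)/(7*(-5 + H)))
D(T, k) = -27
-27*D(20, t(-5, 5)) = -27*(-27) = 729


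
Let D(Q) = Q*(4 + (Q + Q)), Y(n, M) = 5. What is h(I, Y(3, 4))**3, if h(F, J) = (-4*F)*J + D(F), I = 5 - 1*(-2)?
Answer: -2744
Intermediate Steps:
D(Q) = Q*(4 + 2*Q)
I = 7 (I = 5 + 2 = 7)
h(F, J) = -4*F*J + 2*F*(2 + F) (h(F, J) = (-4*F)*J + 2*F*(2 + F) = -4*F*J + 2*F*(2 + F))
h(I, Y(3, 4))**3 = (2*7*(2 + 7 - 2*5))**3 = (2*7*(2 + 7 - 10))**3 = (2*7*(-1))**3 = (-14)**3 = -2744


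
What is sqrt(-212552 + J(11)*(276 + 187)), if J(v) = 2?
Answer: 3*I*sqrt(23514) ≈ 460.03*I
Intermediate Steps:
sqrt(-212552 + J(11)*(276 + 187)) = sqrt(-212552 + 2*(276 + 187)) = sqrt(-212552 + 2*463) = sqrt(-212552 + 926) = sqrt(-211626) = 3*I*sqrt(23514)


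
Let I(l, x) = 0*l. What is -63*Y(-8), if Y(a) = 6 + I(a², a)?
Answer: -378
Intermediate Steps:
I(l, x) = 0
Y(a) = 6 (Y(a) = 6 + 0 = 6)
-63*Y(-8) = -63*6 = -378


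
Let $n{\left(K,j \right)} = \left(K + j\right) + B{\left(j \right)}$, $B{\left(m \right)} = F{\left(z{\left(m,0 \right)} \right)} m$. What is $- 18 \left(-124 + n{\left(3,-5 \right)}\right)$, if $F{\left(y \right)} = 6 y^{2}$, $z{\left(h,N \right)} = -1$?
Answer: $2808$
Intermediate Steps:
$B{\left(m \right)} = 6 m$ ($B{\left(m \right)} = 6 \left(-1\right)^{2} m = 6 \cdot 1 m = 6 m$)
$n{\left(K,j \right)} = K + 7 j$ ($n{\left(K,j \right)} = \left(K + j\right) + 6 j = K + 7 j$)
$- 18 \left(-124 + n{\left(3,-5 \right)}\right) = - 18 \left(-124 + \left(3 + 7 \left(-5\right)\right)\right) = - 18 \left(-124 + \left(3 - 35\right)\right) = - 18 \left(-124 - 32\right) = \left(-18\right) \left(-156\right) = 2808$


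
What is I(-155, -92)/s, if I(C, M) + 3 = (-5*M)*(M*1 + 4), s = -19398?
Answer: 40483/19398 ≈ 2.0870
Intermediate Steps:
I(C, M) = -3 - 5*M*(4 + M) (I(C, M) = -3 + (-5*M)*(M*1 + 4) = -3 + (-5*M)*(M + 4) = -3 + (-5*M)*(4 + M) = -3 - 5*M*(4 + M))
I(-155, -92)/s = (-3 - 20*(-92) - 5*(-92)**2)/(-19398) = (-3 + 1840 - 5*8464)*(-1/19398) = (-3 + 1840 - 42320)*(-1/19398) = -40483*(-1/19398) = 40483/19398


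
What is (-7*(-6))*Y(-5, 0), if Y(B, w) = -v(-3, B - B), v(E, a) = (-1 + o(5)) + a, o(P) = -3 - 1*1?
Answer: 210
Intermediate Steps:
o(P) = -4 (o(P) = -3 - 1 = -4)
v(E, a) = -5 + a (v(E, a) = (-1 - 4) + a = -5 + a)
Y(B, w) = 5 (Y(B, w) = -(-5 + (B - B)) = -(-5 + 0) = -1*(-5) = 5)
(-7*(-6))*Y(-5, 0) = -7*(-6)*5 = 42*5 = 210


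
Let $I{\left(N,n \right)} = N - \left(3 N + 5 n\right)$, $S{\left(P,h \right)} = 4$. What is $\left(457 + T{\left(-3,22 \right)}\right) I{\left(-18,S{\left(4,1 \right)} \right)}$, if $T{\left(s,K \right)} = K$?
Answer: $7664$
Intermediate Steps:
$I{\left(N,n \right)} = - 5 n - 2 N$ ($I{\left(N,n \right)} = N - \left(3 N + 5 n\right) = - 5 n - 2 N$)
$\left(457 + T{\left(-3,22 \right)}\right) I{\left(-18,S{\left(4,1 \right)} \right)} = \left(457 + 22\right) \left(\left(-5\right) 4 - -36\right) = 479 \left(-20 + 36\right) = 479 \cdot 16 = 7664$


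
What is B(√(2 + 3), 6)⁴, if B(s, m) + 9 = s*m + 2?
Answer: 87721 - 38472*√5 ≈ 1695.0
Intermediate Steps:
B(s, m) = -7 + m*s (B(s, m) = -9 + (s*m + 2) = -9 + (m*s + 2) = -9 + (2 + m*s) = -7 + m*s)
B(√(2 + 3), 6)⁴ = (-7 + 6*√(2 + 3))⁴ = (-7 + 6*√5)⁴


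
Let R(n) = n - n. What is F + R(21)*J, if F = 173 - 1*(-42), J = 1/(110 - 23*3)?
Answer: 215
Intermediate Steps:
R(n) = 0
J = 1/41 (J = 1/(110 - 69) = 1/41 ≈ 0.024390)
F = 215 (F = 173 + 42 = 215)
F + R(21)*J = 215 + 0*(1/41) = 215 + 0 = 215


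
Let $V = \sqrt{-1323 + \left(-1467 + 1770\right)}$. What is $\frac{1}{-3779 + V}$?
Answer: $- \frac{3779}{14281861} - \frac{2 i \sqrt{255}}{14281861} \approx -0.0002646 - 2.2362 \cdot 10^{-6} i$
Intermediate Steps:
$V = 2 i \sqrt{255}$ ($V = \sqrt{-1323 + 303} = \sqrt{-1020} = 2 i \sqrt{255} \approx 31.937 i$)
$\frac{1}{-3779 + V} = \frac{1}{-3779 + 2 i \sqrt{255}}$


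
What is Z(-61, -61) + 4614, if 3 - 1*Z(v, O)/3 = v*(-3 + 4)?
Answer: 4806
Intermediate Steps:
Z(v, O) = 9 - 3*v (Z(v, O) = 9 - 3*v*(-3 + 4) = 9 - 3*v)
Z(-61, -61) + 4614 = (9 - 3*(-61)) + 4614 = (9 + 183) + 4614 = 192 + 4614 = 4806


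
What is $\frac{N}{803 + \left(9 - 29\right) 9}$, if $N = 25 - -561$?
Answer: $\frac{586}{623} \approx 0.94061$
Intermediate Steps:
$N = 586$ ($N = 25 + 561 = 586$)
$\frac{N}{803 + \left(9 - 29\right) 9} = \frac{586}{803 + \left(9 - 29\right) 9} = \frac{586}{803 - 180} = \frac{586}{623}$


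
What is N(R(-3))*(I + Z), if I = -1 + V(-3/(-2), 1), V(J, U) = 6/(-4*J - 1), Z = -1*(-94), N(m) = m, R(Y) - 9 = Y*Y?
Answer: 11610/7 ≈ 1658.6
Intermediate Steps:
R(Y) = 9 + Y**2 (R(Y) = 9 + Y*Y = 9 + Y**2)
Z = 94
V(J, U) = 6/(-1 - 4*J)
I = -13/7 (I = -1 - 6/(1 + 4*(-3/(-2))) = -1 - 6/(1 + 4*(-3*(-1/2))) = -1 - 6/(1 + 4*(3/2)) = -1 - 6/(1 + 6) = -1 - 6/7 = -13/7 ≈ -1.8571)
N(R(-3))*(I + Z) = (9 + (-3)**2)*(-13/7 + 94) = (9 + 9)*(645/7) = 18*(645/7) = 11610/7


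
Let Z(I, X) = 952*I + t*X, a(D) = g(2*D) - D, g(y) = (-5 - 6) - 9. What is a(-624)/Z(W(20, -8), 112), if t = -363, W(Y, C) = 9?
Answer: -151/8022 ≈ -0.018823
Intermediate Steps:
g(y) = -20 (g(y) = -11 - 9 = -20)
a(D) = -20 - D
Z(I, X) = -363*X + 952*I (Z(I, X) = 952*I - 363*X = -363*X + 952*I)
a(-624)/Z(W(20, -8), 112) = (-20 - 1*(-624))/(-363*112 + 952*9) = (-20 + 624)/(-40656 + 8568) = 604/(-32088) = 604*(-1/32088) = -151/8022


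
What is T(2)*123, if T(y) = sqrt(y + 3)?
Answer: 123*sqrt(5) ≈ 275.04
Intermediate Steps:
T(y) = sqrt(3 + y)
T(2)*123 = sqrt(3 + 2)*123 = sqrt(5)*123 = 123*sqrt(5)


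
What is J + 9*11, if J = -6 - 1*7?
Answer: 86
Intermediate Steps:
J = -13 (J = -6 - 7 = -13)
J + 9*11 = -13 + 9*11 = -13 + 99 = 86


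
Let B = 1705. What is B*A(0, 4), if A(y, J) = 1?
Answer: 1705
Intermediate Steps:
B*A(0, 4) = 1705*1 = 1705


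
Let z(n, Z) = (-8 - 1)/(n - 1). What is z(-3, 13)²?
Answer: 81/16 ≈ 5.0625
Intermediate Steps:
z(n, Z) = -9/(-1 + n)
z(-3, 13)² = (-9/(-1 - 3))² = (-9/(-4))² = (-9*(-¼))² = (9/4)² = 81/16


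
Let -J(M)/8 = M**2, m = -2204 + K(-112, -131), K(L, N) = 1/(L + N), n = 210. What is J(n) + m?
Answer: -86265973/243 ≈ -3.5500e+5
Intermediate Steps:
m = -535573/243 (m = -2204 + 1/(-112 - 131) = -2204 + 1/(-243) = -2204 - 1/243 = -535573/243 ≈ -2204.0)
J(M) = -8*M**2
J(n) + m = -8*210**2 - 535573/243 = -8*44100 - 535573/243 = -352800 - 535573/243 = -86265973/243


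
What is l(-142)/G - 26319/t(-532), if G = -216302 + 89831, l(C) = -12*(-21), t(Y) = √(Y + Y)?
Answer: -84/42157 + 26319*I*√266/532 ≈ -0.0019926 + 806.86*I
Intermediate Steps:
t(Y) = √2*√Y (t(Y) = √(2*Y) = √2*√Y)
l(C) = 252
G = -126471
l(-142)/G - 26319/t(-532) = 252/(-126471) - 26319*(-I*√266/532) = 252*(-1/126471) - 26319*(-I*√266/532) = -84/42157 - 26319*(-I*√266/532) = -84/42157 - (-26319)*I*√266/532 = -84/42157 + 26319*I*√266/532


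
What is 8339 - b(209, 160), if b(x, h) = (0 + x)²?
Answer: -35342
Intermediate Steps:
b(x, h) = x²
8339 - b(209, 160) = 8339 - 1*209² = 8339 - 1*43681 = 8339 - 43681 = -35342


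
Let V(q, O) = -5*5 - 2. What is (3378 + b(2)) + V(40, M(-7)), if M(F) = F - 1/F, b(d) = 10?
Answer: 3361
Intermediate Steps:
M(F) = F - 1/F
V(q, O) = -27 (V(q, O) = -25 - 2 = -27)
(3378 + b(2)) + V(40, M(-7)) = (3378 + 10) - 27 = 3388 - 27 = 3361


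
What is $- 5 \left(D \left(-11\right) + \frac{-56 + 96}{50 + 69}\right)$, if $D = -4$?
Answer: $- \frac{26380}{119} \approx -221.68$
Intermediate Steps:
$- 5 \left(D \left(-11\right) + \frac{-56 + 96}{50 + 69}\right) = - 5 \left(\left(-4\right) \left(-11\right) + \frac{-56 + 96}{50 + 69}\right) = - 5 \left(44 + \frac{40}{119}\right) = \left(-5\right) \frac{5276}{119} = - \frac{26380}{119}$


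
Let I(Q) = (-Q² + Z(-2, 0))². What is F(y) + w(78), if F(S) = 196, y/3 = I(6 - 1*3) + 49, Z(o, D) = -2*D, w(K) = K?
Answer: 274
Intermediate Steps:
I(Q) = Q⁴ (I(Q) = (-Q² - 2*0)² = (-Q² + 0)² = (-Q²)² = Q⁴)
y = 390 (y = 3*((6 - 1*3)⁴ + 49) = 3*((6 - 3)⁴ + 49) = 3*(3⁴ + 49) = 3*(81 + 49) = 3*130 = 390)
F(y) + w(78) = 196 + 78 = 274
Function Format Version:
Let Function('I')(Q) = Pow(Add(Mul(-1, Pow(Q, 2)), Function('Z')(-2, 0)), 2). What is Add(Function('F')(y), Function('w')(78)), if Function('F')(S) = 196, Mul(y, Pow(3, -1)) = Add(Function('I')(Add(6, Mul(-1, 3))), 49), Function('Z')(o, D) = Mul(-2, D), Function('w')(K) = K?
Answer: 274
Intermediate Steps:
Function('I')(Q) = Pow(Q, 4) (Function('I')(Q) = Pow(Add(Mul(-1, Pow(Q, 2)), Mul(-2, 0)), 2) = Pow(Add(Mul(-1, Pow(Q, 2)), 0), 2) = Pow(Mul(-1, Pow(Q, 2)), 2) = Pow(Q, 4))
y = 390 (y = Mul(3, Add(Pow(Add(6, Mul(-1, 3)), 4), 49)) = Mul(3, Add(Pow(Add(6, -3), 4), 49)) = Mul(3, Add(Pow(3, 4), 49)) = Mul(3, Add(81, 49)) = Mul(3, 130) = 390)
Add(Function('F')(y), Function('w')(78)) = Add(196, 78) = 274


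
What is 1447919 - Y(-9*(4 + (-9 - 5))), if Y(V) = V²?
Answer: 1439819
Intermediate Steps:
1447919 - Y(-9*(4 + (-9 - 5))) = 1447919 - (-9*(4 + (-9 - 5)))² = 1447919 - (-9*(4 - 14))² = 1447919 - (-9*(-10))² = 1447919 - 1*90² = 1447919 - 1*8100 = 1447919 - 8100 = 1439819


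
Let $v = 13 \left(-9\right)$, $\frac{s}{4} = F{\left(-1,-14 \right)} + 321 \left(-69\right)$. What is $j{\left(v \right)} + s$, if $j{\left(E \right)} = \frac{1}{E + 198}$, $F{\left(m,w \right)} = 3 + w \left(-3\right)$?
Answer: $- \frac{7161695}{81} \approx -88416.0$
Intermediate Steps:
$F{\left(m,w \right)} = 3 - 3 w$
$s = -88416$ ($s = 4 \left(\left(3 - -42\right) + 321 \left(-69\right)\right) = 4 \left(\left(3 + 42\right) - 22149\right) = 4 \left(45 - 22149\right) = 4 \left(-22104\right) = -88416$)
$v = -117$
$j{\left(E \right)} = \frac{1}{198 + E}$
$j{\left(v \right)} + s = \frac{1}{198 - 117} - 88416 = \frac{1}{81} - 88416 = - \frac{7161695}{81}$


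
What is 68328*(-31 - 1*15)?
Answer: -3143088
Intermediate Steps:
68328*(-31 - 1*15) = 68328*(-31 - 15) = 68328*(-46) = -3143088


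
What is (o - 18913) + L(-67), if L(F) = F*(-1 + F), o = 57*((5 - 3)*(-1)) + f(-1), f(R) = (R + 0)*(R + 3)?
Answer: -14473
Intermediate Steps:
f(R) = R*(3 + R)
o = -116 (o = 57*((5 - 3)*(-1)) - (3 - 1) = 57*(2*(-1)) - 1*2 = 57*(-2) - 2 = -114 - 2 = -116)
(o - 18913) + L(-67) = (-116 - 18913) - 67*(-1 - 67) = -19029 - 67*(-68) = -19029 + 4556 = -14473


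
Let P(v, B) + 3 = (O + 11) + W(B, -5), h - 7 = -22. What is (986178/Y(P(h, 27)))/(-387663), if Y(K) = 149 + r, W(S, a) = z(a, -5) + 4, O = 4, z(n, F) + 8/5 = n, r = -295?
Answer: 164363/9433133 ≈ 0.017424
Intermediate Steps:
z(n, F) = -8/5 + n
h = -15 (h = 7 - 22 = -15)
W(S, a) = 12/5 + a (W(S, a) = (-8/5 + a) + 4 = 12/5 + a)
P(v, B) = 47/5 (P(v, B) = -3 + ((4 + 11) + (12/5 - 5)) = -3 + (15 - 13/5) = -3 + 62/5 = 47/5)
Y(K) = -146 (Y(K) = 149 - 295 = -146)
(986178/Y(P(h, 27)))/(-387663) = (986178/(-146))/(-387663) = (986178*(-1/146))*(-1/387663) = -493089/73*(-1/387663) = 164363/9433133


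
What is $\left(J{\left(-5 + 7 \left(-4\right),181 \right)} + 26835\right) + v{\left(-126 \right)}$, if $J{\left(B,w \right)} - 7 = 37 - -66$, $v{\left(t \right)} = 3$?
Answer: $26948$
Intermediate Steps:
$J{\left(B,w \right)} = 110$ ($J{\left(B,w \right)} = 7 + \left(37 - -66\right) = 7 + \left(37 + 66\right) = 7 + 103 = 110$)
$\left(J{\left(-5 + 7 \left(-4\right),181 \right)} + 26835\right) + v{\left(-126 \right)} = \left(110 + 26835\right) + 3 = 26945 + 3 = 26948$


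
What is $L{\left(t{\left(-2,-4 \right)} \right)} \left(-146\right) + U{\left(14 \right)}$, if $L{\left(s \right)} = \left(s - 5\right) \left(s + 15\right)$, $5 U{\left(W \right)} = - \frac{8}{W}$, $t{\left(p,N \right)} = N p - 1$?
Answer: $- \frac{224844}{35} \approx -6424.1$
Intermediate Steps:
$t{\left(p,N \right)} = -1 + N p$
$U{\left(W \right)} = - \frac{8}{5 W}$ ($U{\left(W \right)} = \frac{\left(-8\right) \frac{1}{W}}{5} = - \frac{8}{5 W}$)
$L{\left(s \right)} = \left(-5 + s\right) \left(15 + s\right)$
$L{\left(t{\left(-2,-4 \right)} \right)} \left(-146\right) + U{\left(14 \right)} = \left(-75 + \left(-1 - -8\right)^{2} + 10 \left(-1 - -8\right)\right) \left(-146\right) - \frac{8}{5 \cdot 14} = \left(-75 + \left(-1 + 8\right)^{2} + 10 \left(-1 + 8\right)\right) \left(-146\right) - \frac{4}{35} = \left(-75 + 7^{2} + 10 \cdot 7\right) \left(-146\right) - \frac{4}{35} = \left(-75 + 49 + 70\right) \left(-146\right) - \frac{4}{35} = 44 \left(-146\right) - \frac{4}{35} = -6424 - \frac{4}{35} = - \frac{224844}{35}$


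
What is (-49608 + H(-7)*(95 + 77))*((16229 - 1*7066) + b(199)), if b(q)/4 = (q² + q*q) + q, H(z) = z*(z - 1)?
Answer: -13062837592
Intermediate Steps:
H(z) = z*(-1 + z)
b(q) = 4*q + 8*q² (b(q) = 4*((q² + q*q) + q) = 4*((q² + q²) + q) = 4*(2*q² + q) = 4*(q + 2*q²) = 4*q + 8*q²)
(-49608 + H(-7)*(95 + 77))*((16229 - 1*7066) + b(199)) = (-49608 + (-7*(-1 - 7))*(95 + 77))*((16229 - 1*7066) + 4*199*(1 + 2*199)) = (-49608 - 7*(-8)*172)*((16229 - 7066) + 4*199*(1 + 398)) = (-49608 + 56*172)*(9163 + 4*199*399) = (-49608 + 9632)*(9163 + 317604) = -39976*326767 = -13062837592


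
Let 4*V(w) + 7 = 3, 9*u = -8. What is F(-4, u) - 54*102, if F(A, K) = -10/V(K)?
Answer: -5498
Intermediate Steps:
u = -8/9 (u = (⅑)*(-8) = -8/9 ≈ -0.88889)
V(w) = -1 (V(w) = -7/4 + (¼)*3 = -7/4 + ¾ = -1)
F(A, K) = 10 (F(A, K) = -10/(-1) = -10*(-1) = 10)
F(-4, u) - 54*102 = 10 - 54*102 = 10 - 5508 = -5498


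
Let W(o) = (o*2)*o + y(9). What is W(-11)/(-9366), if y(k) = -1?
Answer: -241/9366 ≈ -0.025731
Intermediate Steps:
W(o) = -1 + 2*o² (W(o) = (o*2)*o - 1 = (2*o)*o - 1 = 2*o² - 1 = -1 + 2*o²)
W(-11)/(-9366) = (-1 + 2*(-11)²)/(-9366) = (-1 + 2*121)*(-1/9366) = (-1 + 242)*(-1/9366) = 241*(-1/9366) = -241/9366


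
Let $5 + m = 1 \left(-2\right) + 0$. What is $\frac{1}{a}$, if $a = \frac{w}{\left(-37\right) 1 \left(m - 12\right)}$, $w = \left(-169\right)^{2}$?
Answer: $\frac{703}{28561} \approx 0.024614$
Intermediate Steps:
$m = -7$ ($m = -5 + \left(1 \left(-2\right) + 0\right) = -5 + \left(-2 + 0\right) = -5 - 2 = -7$)
$w = 28561$
$a = \frac{28561}{703}$ ($a = \frac{28561}{\left(-37\right) 1 \left(-7 - 12\right)} = \frac{28561}{\left(-37\right) \left(-7 - 12\right)} = \frac{28561}{\left(-37\right) \left(-19\right)} = \frac{28561}{703} \approx 40.627$)
$\frac{1}{a} = \frac{1}{\frac{28561}{703}} = \frac{703}{28561}$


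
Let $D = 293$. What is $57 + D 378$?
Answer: $110811$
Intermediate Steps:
$57 + D 378 = 57 + 293 \cdot 378 = 57 + 110754 = 110811$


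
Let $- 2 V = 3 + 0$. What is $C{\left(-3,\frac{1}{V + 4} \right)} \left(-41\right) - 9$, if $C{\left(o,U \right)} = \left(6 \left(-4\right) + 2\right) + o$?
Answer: $1016$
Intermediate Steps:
$V = - \frac{3}{2}$ ($V = - \frac{3 + 0}{2} = \left(- \frac{1}{2}\right) 3 = - \frac{3}{2} \approx -1.5$)
$C{\left(o,U \right)} = -22 + o$ ($C{\left(o,U \right)} = \left(-24 + 2\right) + o = -22 + o$)
$C{\left(-3,\frac{1}{V + 4} \right)} \left(-41\right) - 9 = \left(-22 - 3\right) \left(-41\right) - 9 = \left(-25\right) \left(-41\right) - 9 = 1025 - 9 = 1016$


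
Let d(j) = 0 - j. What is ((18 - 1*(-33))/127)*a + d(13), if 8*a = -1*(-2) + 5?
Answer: -12851/1016 ≈ -12.649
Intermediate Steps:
a = 7/8 (a = (-1*(-2) + 5)/8 = (2 + 5)/8 = (⅛)*7 = 7/8 ≈ 0.87500)
d(j) = -j
((18 - 1*(-33))/127)*a + d(13) = ((18 - 1*(-33))/127)*(7/8) - 1*13 = ((18 + 33)*(1/127))*(7/8) - 13 = (51*(1/127))*(7/8) - 13 = (51/127)*(7/8) - 13 = 357/1016 - 13 = -12851/1016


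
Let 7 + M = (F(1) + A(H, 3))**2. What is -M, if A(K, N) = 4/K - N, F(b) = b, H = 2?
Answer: 7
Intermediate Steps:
A(K, N) = -N + 4/K
M = -7 (M = -7 + (1 + (-1*3 + 4/2))**2 = -7 + (1 + (-3 + 4*(1/2)))**2 = -7 + (1 + (-3 + 2))**2 = -7 + (1 - 1)**2 = -7 + 0**2 = -7 + 0 = -7)
-M = -1*(-7) = 7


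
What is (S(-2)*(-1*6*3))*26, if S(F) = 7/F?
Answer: 1638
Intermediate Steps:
(S(-2)*(-1*6*3))*26 = ((7/(-2))*(-1*6*3))*26 = ((7*(-½))*(-6*3))*26 = -7/2*(-18)*26 = 63*26 = 1638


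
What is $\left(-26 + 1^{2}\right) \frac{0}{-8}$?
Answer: $0$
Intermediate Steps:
$\left(-26 + 1^{2}\right) \frac{0}{-8} = \left(-26 + 1\right) 0 \left(- \frac{1}{8}\right) = \left(-25\right) 0 = 0$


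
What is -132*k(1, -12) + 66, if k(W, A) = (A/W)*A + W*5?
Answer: -19602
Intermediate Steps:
k(W, A) = 5*W + A**2/W (k(W, A) = A**2/W + 5*W = 5*W + A**2/W)
-132*k(1, -12) + 66 = -132*(5*1 + (-12)**2/1) + 66 = -132*(5 + 144*1) + 66 = -132*(5 + 144) + 66 = -132*149 + 66 = -19668 + 66 = -19602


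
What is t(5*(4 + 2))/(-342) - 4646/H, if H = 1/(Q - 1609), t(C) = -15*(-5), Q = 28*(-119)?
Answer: 2616970979/114 ≈ 2.2956e+7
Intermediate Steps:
Q = -3332
t(C) = 75
H = -1/4941 (H = 1/(-3332 - 1609) = 1/(-4941) = -1/4941 ≈ -0.00020239)
t(5*(4 + 2))/(-342) - 4646/H = 75/(-342) - 4646/(-1/4941) = 75*(-1/342) - 4646*(-4941) = -25/114 + 22955886 = 2616970979/114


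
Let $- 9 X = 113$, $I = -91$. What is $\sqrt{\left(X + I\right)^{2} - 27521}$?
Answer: $\frac{i \sqrt{1360577}}{9} \approx 129.6 i$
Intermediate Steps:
$X = - \frac{113}{9}$ ($X = \left(- \frac{1}{9}\right) 113 = - \frac{113}{9} \approx -12.556$)
$\sqrt{\left(X + I\right)^{2} - 27521} = \sqrt{\left(- \frac{113}{9} - 91\right)^{2} - 27521} = \sqrt{\left(- \frac{932}{9}\right)^{2} - 27521} = \sqrt{\frac{868624}{81} - 27521} = \sqrt{- \frac{1360577}{81}} = \frac{i \sqrt{1360577}}{9}$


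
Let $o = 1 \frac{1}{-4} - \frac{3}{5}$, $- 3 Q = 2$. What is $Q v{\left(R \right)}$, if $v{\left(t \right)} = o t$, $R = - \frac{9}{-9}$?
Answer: $\frac{17}{30} \approx 0.56667$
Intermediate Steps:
$Q = - \frac{2}{3}$ ($Q = \left(- \frac{1}{3}\right) 2 = - \frac{2}{3} \approx -0.66667$)
$R = 1$ ($R = \left(-9\right) \left(- \frac{1}{9}\right) = 1$)
$o = - \frac{17}{20}$ ($o = 1 \left(- \frac{1}{4}\right) - \frac{3}{5} = - \frac{1}{4} - \frac{3}{5} = - \frac{17}{20} \approx -0.85$)
$v{\left(t \right)} = - \frac{17 t}{20}$
$Q v{\left(R \right)} = - \frac{2 \left(\left(- \frac{17}{20}\right) 1\right)}{3} = \left(- \frac{2}{3}\right) \left(- \frac{17}{20}\right) = \frac{17}{30}$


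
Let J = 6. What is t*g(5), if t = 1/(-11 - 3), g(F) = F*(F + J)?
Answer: -55/14 ≈ -3.9286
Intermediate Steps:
g(F) = F*(6 + F) (g(F) = F*(F + 6) = F*(6 + F))
t = -1/14 (t = 1/(-14) = -1/14 ≈ -0.071429)
t*g(5) = -5*(6 + 5)/14 = -5*11/14 = -1/14*55 = -55/14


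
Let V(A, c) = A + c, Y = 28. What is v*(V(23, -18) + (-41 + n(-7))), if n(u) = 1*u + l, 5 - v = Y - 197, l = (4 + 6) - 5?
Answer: -6612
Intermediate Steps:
l = 5 (l = 10 - 5 = 5)
v = 174 (v = 5 - (28 - 197) = 5 - 1*(-169) = 5 + 169 = 174)
n(u) = 5 + u (n(u) = 1*u + 5 = u + 5 = 5 + u)
v*(V(23, -18) + (-41 + n(-7))) = 174*((23 - 18) + (-41 + (5 - 7))) = 174*(5 + (-41 - 2)) = 174*(5 - 43) = 174*(-38) = -6612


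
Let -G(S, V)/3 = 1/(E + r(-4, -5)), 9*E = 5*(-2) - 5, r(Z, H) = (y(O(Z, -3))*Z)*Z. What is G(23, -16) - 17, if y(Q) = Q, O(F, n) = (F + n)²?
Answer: -39908/2347 ≈ -17.004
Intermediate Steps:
r(Z, H) = Z²*(-3 + Z)² (r(Z, H) = ((Z - 3)²*Z)*Z = ((-3 + Z)²*Z)*Z = (Z*(-3 + Z)²)*Z = Z²*(-3 + Z)²)
E = -5/3 (E = (5*(-2) - 5)/9 = (-10 - 5)/9 = (⅑)*(-15) = -5/3 ≈ -1.6667)
G(S, V) = -9/2347 (G(S, V) = -3/(-5/3 + (-4)²*(-3 - 4)²) = -3/(-5/3 + 16*(-7)²) = -3/(-5/3 + 16*49) = -3/(-5/3 + 784) = -3/2347/3 = -3*3/2347 = -9/2347)
G(23, -16) - 17 = -9/2347 - 17 = -39908/2347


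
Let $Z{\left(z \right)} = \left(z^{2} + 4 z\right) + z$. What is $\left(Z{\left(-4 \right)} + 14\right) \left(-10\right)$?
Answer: $-100$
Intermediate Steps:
$Z{\left(z \right)} = z^{2} + 5 z$
$\left(Z{\left(-4 \right)} + 14\right) \left(-10\right) = \left(- 4 \left(5 - 4\right) + 14\right) \left(-10\right) = \left(\left(-4\right) 1 + 14\right) \left(-10\right) = \left(-4 + 14\right) \left(-10\right) = 10 \left(-10\right) = -100$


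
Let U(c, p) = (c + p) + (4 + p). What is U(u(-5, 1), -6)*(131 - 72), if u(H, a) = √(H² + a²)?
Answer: -472 + 59*√26 ≈ -171.16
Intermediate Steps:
U(c, p) = 4 + c + 2*p
U(u(-5, 1), -6)*(131 - 72) = (4 + √((-5)² + 1²) + 2*(-6))*(131 - 72) = (4 + √(25 + 1) - 12)*59 = (4 + √26 - 12)*59 = (-8 + √26)*59 = -472 + 59*√26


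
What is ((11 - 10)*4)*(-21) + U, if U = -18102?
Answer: -18186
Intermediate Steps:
((11 - 10)*4)*(-21) + U = ((11 - 10)*4)*(-21) - 18102 = (1*4)*(-21) - 18102 = 4*(-21) - 18102 = -84 - 18102 = -18186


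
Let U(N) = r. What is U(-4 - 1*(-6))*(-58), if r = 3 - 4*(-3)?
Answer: -870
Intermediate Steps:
r = 15 (r = 3 + 12 = 15)
U(N) = 15
U(-4 - 1*(-6))*(-58) = 15*(-58) = -870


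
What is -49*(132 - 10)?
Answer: -5978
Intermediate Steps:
-49*(132 - 10) = -49*122 = -5978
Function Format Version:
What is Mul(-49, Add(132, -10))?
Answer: -5978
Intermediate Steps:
Mul(-49, Add(132, -10)) = Mul(-49, 122) = -5978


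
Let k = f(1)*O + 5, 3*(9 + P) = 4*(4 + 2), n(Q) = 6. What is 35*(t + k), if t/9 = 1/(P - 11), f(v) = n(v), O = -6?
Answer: -4445/4 ≈ -1111.3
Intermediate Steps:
P = -1 (P = -9 + (4*(4 + 2))/3 = -9 + (4*6)/3 = -9 + (⅓)*24 = -9 + 8 = -1)
f(v) = 6
t = -¾ (t = 9/(-1 - 11) = 9/(-12) = 9*(-1/12) = -¾ ≈ -0.75000)
k = -31 (k = 6*(-6) + 5 = -36 + 5 = -31)
35*(t + k) = 35*(-¾ - 31) = 35*(-127/4) = -4445/4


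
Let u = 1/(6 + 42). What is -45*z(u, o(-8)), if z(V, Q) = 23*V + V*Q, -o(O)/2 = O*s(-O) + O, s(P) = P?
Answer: -2505/16 ≈ -156.56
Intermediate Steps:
o(O) = -2*O + 2*O**2 (o(O) = -2*(O*(-O) + O) = -2*(-O**2 + O) = -2*(O - O**2) = -2*O + 2*O**2)
u = 1/48 ≈ 0.020833
z(V, Q) = 23*V + Q*V
-45*z(u, o(-8)) = -15*(23 + 2*(-8)*(-1 - 8))/16 = -15*(23 + 2*(-8)*(-9))/16 = -15*(23 + 144)/16 = -15*167/16 = -45*167/48 = -2505/16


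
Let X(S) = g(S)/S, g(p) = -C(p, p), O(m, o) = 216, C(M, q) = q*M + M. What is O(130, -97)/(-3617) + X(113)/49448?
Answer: -5546553/89426708 ≈ -0.062023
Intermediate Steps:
C(M, q) = M + M*q (C(M, q) = M*q + M = M + M*q)
g(p) = -p*(1 + p)
X(S) = -1 - S (X(S) = (-S*(1 + S))/S = -1 - S)
O(130, -97)/(-3617) + X(113)/49448 = 216/(-3617) + (-1 - 1*113)/49448 = 216*(-1/3617) + (-1 - 113)*(1/49448) = -216/3617 - 114*1/49448 = -216/3617 - 57/24724 = -5546553/89426708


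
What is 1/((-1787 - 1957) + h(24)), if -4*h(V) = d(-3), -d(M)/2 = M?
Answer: -2/7491 ≈ -0.00026699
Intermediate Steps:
d(M) = -2*M
h(V) = -3/2 (h(V) = -(-1)*(-3)/2 = -1/4*6 = -3/2)
1/((-1787 - 1957) + h(24)) = 1/((-1787 - 1957) - 3/2) = 1/(-3744 - 3/2) = 1/(-7491/2) = -2/7491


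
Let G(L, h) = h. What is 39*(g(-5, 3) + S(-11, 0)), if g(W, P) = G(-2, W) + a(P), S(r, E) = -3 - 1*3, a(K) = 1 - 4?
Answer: -546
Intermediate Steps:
a(K) = -3
S(r, E) = -6 (S(r, E) = -3 - 3 = -6)
g(W, P) = -3 + W (g(W, P) = W - 3 = -3 + W)
39*(g(-5, 3) + S(-11, 0)) = 39*((-3 - 5) - 6) = 39*(-8 - 6) = 39*(-14) = -546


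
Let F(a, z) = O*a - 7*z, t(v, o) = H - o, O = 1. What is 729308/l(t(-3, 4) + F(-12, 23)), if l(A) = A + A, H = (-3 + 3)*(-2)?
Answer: -364654/177 ≈ -2060.2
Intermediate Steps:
H = 0 (H = 0*(-2) = 0)
t(v, o) = -o (t(v, o) = 0 - o = -o)
F(a, z) = a - 7*z (F(a, z) = 1*a - 7*z = a - 7*z)
l(A) = 2*A
729308/l(t(-3, 4) + F(-12, 23)) = 729308/((2*(-1*4 + (-12 - 7*23)))) = 729308/((2*(-4 + (-12 - 161)))) = 729308/((2*(-4 - 173))) = 729308/((2*(-177))) = 729308/(-354) = 729308*(-1/354) = -364654/177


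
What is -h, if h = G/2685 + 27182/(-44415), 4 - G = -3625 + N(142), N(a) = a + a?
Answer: -5038967/7950285 ≈ -0.63381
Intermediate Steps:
N(a) = 2*a
G = 3345 (G = 4 - (-3625 + 2*142) = 4 - (-3625 + 284) = 4 - 1*(-3341) = 4 + 3341 = 3345)
h = 5038967/7950285 (h = 3345/2685 + 27182/(-44415) = 3345*(1/2685) + 27182*(-1/44415) = 223/179 - 27182/44415 = 5038967/7950285 ≈ 0.63381)
-h = -1*5038967/7950285 = -5038967/7950285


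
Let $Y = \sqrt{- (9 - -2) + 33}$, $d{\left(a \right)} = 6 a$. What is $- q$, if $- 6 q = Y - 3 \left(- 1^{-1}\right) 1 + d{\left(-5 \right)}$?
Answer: $-5 + \frac{\sqrt{22}}{2} \approx -2.6548$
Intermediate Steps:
$Y = \sqrt{22}$ ($Y = \sqrt{- (9 + 2) + 33} = \sqrt{\left(-1\right) 11 + 33} = \sqrt{-11 + 33} = \sqrt{22} \approx 4.6904$)
$q = 5 - \frac{\sqrt{22}}{2}$ ($q = - \frac{\sqrt{22} - 3 \left(- 1^{-1}\right) 1 + 6 \left(-5\right)}{6} = - \frac{\sqrt{22} - 3 \left(\left(-1\right) 1\right) 1 - 30}{6} = - \frac{\sqrt{22} \left(-3\right) \left(-1\right) 1 - 30}{6} = - \frac{\sqrt{22} \cdot 3 \cdot 1 - 30}{6} = - \frac{\sqrt{22} \cdot 3 - 30}{6} = - \frac{3 \sqrt{22} - 30}{6} = - \frac{-30 + 3 \sqrt{22}}{6} = 5 - \frac{\sqrt{22}}{2} \approx 2.6548$)
$- q = - (5 - \frac{\sqrt{22}}{2}) = -5 + \frac{\sqrt{22}}{2}$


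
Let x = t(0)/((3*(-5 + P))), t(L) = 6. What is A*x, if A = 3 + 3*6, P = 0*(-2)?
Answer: -42/5 ≈ -8.4000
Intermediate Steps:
P = 0
A = 21 (A = 3 + 18 = 21)
x = -2/5 (x = 6/((3*(-5 + 0))) = 6/((3*(-5))) = 6/(-15) = 6*(-1/15) = -2/5 ≈ -0.40000)
A*x = 21*(-2/5) = -42/5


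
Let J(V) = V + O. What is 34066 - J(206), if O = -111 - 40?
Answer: 34011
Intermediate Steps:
O = -151
J(V) = -151 + V (J(V) = V - 151 = -151 + V)
34066 - J(206) = 34066 - (-151 + 206) = 34066 - 1*55 = 34066 - 55 = 34011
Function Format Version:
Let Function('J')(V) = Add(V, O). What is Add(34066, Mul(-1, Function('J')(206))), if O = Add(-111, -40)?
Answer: 34011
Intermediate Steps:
O = -151
Function('J')(V) = Add(-151, V) (Function('J')(V) = Add(V, -151) = Add(-151, V))
Add(34066, Mul(-1, Function('J')(206))) = Add(34066, Mul(-1, Add(-151, 206))) = Add(34066, Mul(-1, 55)) = Add(34066, -55) = 34011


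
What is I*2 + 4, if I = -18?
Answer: -32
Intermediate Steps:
I*2 + 4 = -18*2 + 4 = -36 + 4 = -32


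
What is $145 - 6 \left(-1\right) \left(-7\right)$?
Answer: $103$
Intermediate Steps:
$145 - 6 \left(-1\right) \left(-7\right) = 145 - \left(-6\right) \left(-7\right) = 145 - 42 = 103$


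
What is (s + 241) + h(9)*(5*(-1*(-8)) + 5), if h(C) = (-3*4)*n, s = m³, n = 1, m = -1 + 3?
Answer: -291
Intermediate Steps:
m = 2
s = 8 (s = 2³ = 8)
h(C) = -12 (h(C) = -3*4*1 = -12*1 = -12)
(s + 241) + h(9)*(5*(-1*(-8)) + 5) = (8 + 241) - 12*(5*(-1*(-8)) + 5) = 249 - 12*(5*8 + 5) = 249 - 12*(40 + 5) = 249 - 12*45 = 249 - 540 = -291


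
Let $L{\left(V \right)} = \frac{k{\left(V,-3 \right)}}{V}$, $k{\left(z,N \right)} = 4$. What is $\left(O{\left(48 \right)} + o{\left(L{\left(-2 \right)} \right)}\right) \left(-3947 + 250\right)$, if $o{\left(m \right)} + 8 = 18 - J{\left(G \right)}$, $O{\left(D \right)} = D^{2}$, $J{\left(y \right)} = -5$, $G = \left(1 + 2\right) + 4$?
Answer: $-8573343$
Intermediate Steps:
$G = 7$ ($G = 3 + 4 = 7$)
$L{\left(V \right)} = \frac{4}{V}$
$o{\left(m \right)} = 15$ ($o{\left(m \right)} = -8 + \left(18 - -5\right) = -8 + \left(18 + 5\right) = -8 + 23 = 15$)
$\left(O{\left(48 \right)} + o{\left(L{\left(-2 \right)} \right)}\right) \left(-3947 + 250\right) = \left(48^{2} + 15\right) \left(-3947 + 250\right) = \left(2304 + 15\right) \left(-3697\right) = 2319 \left(-3697\right) = -8573343$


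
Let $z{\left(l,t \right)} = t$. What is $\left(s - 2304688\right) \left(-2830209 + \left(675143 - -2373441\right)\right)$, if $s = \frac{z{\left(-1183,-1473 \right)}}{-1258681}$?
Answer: $- \frac{633476830045135625}{1258681} \approx -5.0329 \cdot 10^{11}$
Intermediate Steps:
$s = \frac{1473}{1258681}$ ($s = - \frac{1473}{-1258681} = \left(-1473\right) \left(- \frac{1}{1258681}\right) = \frac{1473}{1258681} \approx 0.0011703$)
$\left(s - 2304688\right) \left(-2830209 + \left(675143 - -2373441\right)\right) = \left(\frac{1473}{1258681} - 2304688\right) \left(-2830209 + \left(675143 - -2373441\right)\right) = - \frac{2900866995055 \left(-2830209 + \left(675143 + 2373441\right)\right)}{1258681} = - \frac{2900866995055 \left(-2830209 + 3048584\right)}{1258681} = \left(- \frac{2900866995055}{1258681}\right) 218375 = - \frac{633476830045135625}{1258681}$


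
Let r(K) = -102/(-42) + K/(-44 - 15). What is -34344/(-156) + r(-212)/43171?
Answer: 51028413357/231785099 ≈ 220.15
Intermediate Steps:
r(K) = 17/7 - K/59 (r(K) = -102*(-1/42) + K/(-59) = 17/7 + K*(-1/59) = 17/7 - K/59)
-34344/(-156) + r(-212)/43171 = -34344/(-156) + (17/7 - 1/59*(-212))/43171 = -34344*(-1/156) + (17/7 + 212/59)*(1/43171) = 2862/13 + (2487/413)*(1/43171) = 2862/13 + 2487/17829623 = 51028413357/231785099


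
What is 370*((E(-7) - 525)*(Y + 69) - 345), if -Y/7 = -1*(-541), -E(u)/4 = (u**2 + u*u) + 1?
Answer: 1266855210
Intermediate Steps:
E(u) = -4 - 8*u**2 (E(u) = -4*((u**2 + u*u) + 1) = -4*((u**2 + u**2) + 1) = -4*(2*u**2 + 1) = -4*(1 + 2*u**2) = -4 - 8*u**2)
Y = -3787 (Y = -(-7)*(-541) = -7*541 = -3787)
370*((E(-7) - 525)*(Y + 69) - 345) = 370*(((-4 - 8*(-7)**2) - 525)*(-3787 + 69) - 345) = 370*(((-4 - 8*49) - 525)*(-3718) - 345) = 370*(((-4 - 392) - 525)*(-3718) - 345) = 370*((-396 - 525)*(-3718) - 345) = 370*(-921*(-3718) - 345) = 370*(3424278 - 345) = 370*3423933 = 1266855210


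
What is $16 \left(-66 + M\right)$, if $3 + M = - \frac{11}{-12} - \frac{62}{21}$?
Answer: $- \frac{7956}{7} \approx -1136.6$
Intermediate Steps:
$M = - \frac{141}{28}$ ($M = -3 - \left(- \frac{11}{12} + \frac{62}{21}\right) = -3 - \frac{57}{28} = - \frac{141}{28} \approx -5.0357$)
$16 \left(-66 + M\right) = 16 \left(-66 - \frac{141}{28}\right) = 16 \left(- \frac{1989}{28}\right) = - \frac{7956}{7}$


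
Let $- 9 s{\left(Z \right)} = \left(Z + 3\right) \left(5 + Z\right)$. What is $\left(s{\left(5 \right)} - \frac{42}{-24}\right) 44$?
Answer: $- \frac{2827}{9} \approx -314.11$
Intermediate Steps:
$s{\left(Z \right)} = - \frac{\left(3 + Z\right) \left(5 + Z\right)}{9}$ ($s{\left(Z \right)} = - \frac{\left(Z + 3\right) \left(5 + Z\right)}{9} = - \frac{\left(3 + Z\right) \left(5 + Z\right)}{9}$)
$\left(s{\left(5 \right)} - \frac{42}{-24}\right) 44 = \left(\left(- \frac{5}{3} - \frac{40}{9} - \frac{5^{2}}{9}\right) - \frac{42}{-24}\right) 44 = \left(\left(- \frac{5}{3} - \frac{40}{9} - \frac{25}{9}\right) - - \frac{7}{4}\right) 44 = \left(\left(- \frac{5}{3} - \frac{40}{9} - \frac{25}{9}\right) + \frac{7}{4}\right) 44 = \left(- \frac{80}{9} + \frac{7}{4}\right) 44 = \left(- \frac{257}{36}\right) 44 = - \frac{2827}{9}$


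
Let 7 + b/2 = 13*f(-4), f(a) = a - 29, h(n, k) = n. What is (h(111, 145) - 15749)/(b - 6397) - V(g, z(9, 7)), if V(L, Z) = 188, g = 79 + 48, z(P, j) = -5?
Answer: -1350934/7269 ≈ -185.85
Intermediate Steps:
g = 127
f(a) = -29 + a
b = -872 (b = -14 + 2*(13*(-29 - 4)) = -14 + 2*(13*(-33)) = -14 + 2*(-429) = -14 - 858 = -872)
(h(111, 145) - 15749)/(b - 6397) - V(g, z(9, 7)) = (111 - 15749)/(-872 - 6397) - 1*188 = -15638/(-7269) - 188 = -15638*(-1/7269) - 188 = 15638/7269 - 188 = -1350934/7269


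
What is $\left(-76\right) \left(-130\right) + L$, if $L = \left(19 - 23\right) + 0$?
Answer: $9876$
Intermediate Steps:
$L = -4$ ($L = -4 + 0 = -4$)
$\left(-76\right) \left(-130\right) + L = \left(-76\right) \left(-130\right) - 4 = 9880 - 4 = 9876$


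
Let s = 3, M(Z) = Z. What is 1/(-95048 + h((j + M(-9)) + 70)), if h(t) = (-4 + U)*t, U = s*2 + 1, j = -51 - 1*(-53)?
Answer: -1/94859 ≈ -1.0542e-5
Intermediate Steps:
j = 2 (j = -51 + 53 = 2)
U = 7 (U = 3*2 + 1 = 6 + 1 = 7)
h(t) = 3*t (h(t) = (-4 + 7)*t = 3*t)
1/(-95048 + h((j + M(-9)) + 70)) = 1/(-95048 + 3*((2 - 9) + 70)) = 1/(-95048 + 3*(-7 + 70)) = 1/(-95048 + 3*63) = 1/(-95048 + 189) = 1/(-94859) = -1/94859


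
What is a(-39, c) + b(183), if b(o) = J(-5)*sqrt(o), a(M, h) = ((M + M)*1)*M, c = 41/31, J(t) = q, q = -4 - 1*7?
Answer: 3042 - 11*sqrt(183) ≈ 2893.2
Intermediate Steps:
q = -11 (q = -4 - 7 = -11)
J(t) = -11
c = 41/31 (c = 41*(1/31) = 41/31 ≈ 1.3226)
a(M, h) = 2*M**2 (a(M, h) = ((2*M)*1)*M = (2*M)*M = 2*M**2)
b(o) = -11*sqrt(o)
a(-39, c) + b(183) = 2*(-39)**2 - 11*sqrt(183) = 2*1521 - 11*sqrt(183) = 3042 - 11*sqrt(183)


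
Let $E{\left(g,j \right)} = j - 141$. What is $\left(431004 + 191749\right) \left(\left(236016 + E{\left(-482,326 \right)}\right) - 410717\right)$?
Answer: $-108680362548$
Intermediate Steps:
$E{\left(g,j \right)} = -141 + j$ ($E{\left(g,j \right)} = j - 141 = -141 + j$)
$\left(431004 + 191749\right) \left(\left(236016 + E{\left(-482,326 \right)}\right) - 410717\right) = \left(431004 + 191749\right) \left(\left(236016 + \left(-141 + 326\right)\right) - 410717\right) = 622753 \left(\left(236016 + 185\right) - 410717\right) = 622753 \left(236201 - 410717\right) = 622753 \left(-174516\right) = -108680362548$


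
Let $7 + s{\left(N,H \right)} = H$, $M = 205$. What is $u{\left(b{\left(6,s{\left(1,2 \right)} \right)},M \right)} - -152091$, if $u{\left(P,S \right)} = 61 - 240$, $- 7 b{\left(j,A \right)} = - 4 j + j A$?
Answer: $151912$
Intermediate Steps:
$s{\left(N,H \right)} = -7 + H$
$b{\left(j,A \right)} = \frac{4 j}{7} - \frac{A j}{7}$ ($b{\left(j,A \right)} = - \frac{- 4 j + j A}{7} = - \frac{- 4 j + A j}{7} = \frac{4 j}{7} - \frac{A j}{7}$)
$u{\left(P,S \right)} = -179$
$u{\left(b{\left(6,s{\left(1,2 \right)} \right)},M \right)} - -152091 = -179 - -152091 = -179 + 152091 = 151912$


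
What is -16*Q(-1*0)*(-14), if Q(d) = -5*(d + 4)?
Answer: -4480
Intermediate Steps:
Q(d) = -20 - 5*d (Q(d) = -5*(4 + d) = -20 - 5*d)
-16*Q(-1*0)*(-14) = -16*(-20 - (-5)*0)*(-14) = -16*(-20 - 5*0)*(-14) = -16*(-20 + 0)*(-14) = -16*(-20)*(-14) = 320*(-14) = -4480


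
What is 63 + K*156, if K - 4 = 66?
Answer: 10983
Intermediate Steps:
K = 70 (K = 4 + 66 = 70)
63 + K*156 = 63 + 70*156 = 63 + 10920 = 10983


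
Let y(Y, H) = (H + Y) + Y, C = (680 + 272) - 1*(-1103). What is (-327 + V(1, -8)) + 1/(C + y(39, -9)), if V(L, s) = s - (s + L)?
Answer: -696671/2124 ≈ -328.00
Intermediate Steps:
V(L, s) = -L (V(L, s) = s - (L + s) = s + (-L - s) = -L)
C = 2055 (C = 952 + 1103 = 2055)
y(Y, H) = H + 2*Y
(-327 + V(1, -8)) + 1/(C + y(39, -9)) = (-327 - 1*1) + 1/(2055 + (-9 + 2*39)) = (-327 - 1) + 1/(2055 + (-9 + 78)) = -328 + 1/(2055 + 69) = -328 + 1/2124 = -696671/2124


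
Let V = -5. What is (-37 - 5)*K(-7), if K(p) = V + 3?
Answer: 84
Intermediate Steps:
K(p) = -2 (K(p) = -5 + 3 = -2)
(-37 - 5)*K(-7) = (-37 - 5)*(-2) = -42*(-2) = 84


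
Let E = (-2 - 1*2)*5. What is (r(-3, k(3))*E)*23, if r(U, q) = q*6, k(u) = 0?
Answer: 0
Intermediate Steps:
E = -20 (E = (-2 - 2)*5 = -4*5 = -20)
r(U, q) = 6*q
(r(-3, k(3))*E)*23 = ((6*0)*(-20))*23 = (0*(-20))*23 = 0*23 = 0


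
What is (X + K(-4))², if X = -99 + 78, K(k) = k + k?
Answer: 841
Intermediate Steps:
K(k) = 2*k
X = -21
(X + K(-4))² = (-21 + 2*(-4))² = (-21 - 8)² = (-29)² = 841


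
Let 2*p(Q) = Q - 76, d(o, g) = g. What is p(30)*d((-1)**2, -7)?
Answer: 161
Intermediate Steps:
p(Q) = -38 + Q/2 (p(Q) = (Q - 76)/2 = (-76 + Q)/2 = -38 + Q/2)
p(30)*d((-1)**2, -7) = (-38 + (1/2)*30)*(-7) = (-38 + 15)*(-7) = -23*(-7) = 161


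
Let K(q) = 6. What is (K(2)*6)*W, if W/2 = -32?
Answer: -2304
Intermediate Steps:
W = -64 (W = 2*(-32) = -64)
(K(2)*6)*W = (6*6)*(-64) = 36*(-64) = -2304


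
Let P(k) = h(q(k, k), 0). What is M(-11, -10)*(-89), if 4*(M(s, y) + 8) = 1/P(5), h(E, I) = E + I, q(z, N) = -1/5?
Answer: 3293/4 ≈ 823.25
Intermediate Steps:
q(z, N) = -⅕ (q(z, N) = -1*⅕ = -⅕)
P(k) = -⅕ (P(k) = -⅕ + 0 = -⅕)
M(s, y) = -37/4 (M(s, y) = -8 + 1/(4*(-⅕)) = -8 + (¼)*(-5) = -8 - 5/4 = -37/4)
M(-11, -10)*(-89) = -37/4*(-89) = 3293/4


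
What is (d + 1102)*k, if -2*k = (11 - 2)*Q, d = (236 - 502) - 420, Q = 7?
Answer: -13104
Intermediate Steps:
d = -686 (d = -266 - 420 = -686)
k = -63/2 (k = -(11 - 2)*7/2 = -9*7/2 = -1/2*63 = -63/2 ≈ -31.500)
(d + 1102)*k = (-686 + 1102)*(-63/2) = 416*(-63/2) = -13104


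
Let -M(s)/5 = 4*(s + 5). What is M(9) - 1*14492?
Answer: -14772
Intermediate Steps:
M(s) = -100 - 20*s (M(s) = -20*(s + 5) = -20*(5 + s) = -5*(20 + 4*s) = -100 - 20*s)
M(9) - 1*14492 = (-100 - 20*9) - 1*14492 = (-100 - 180) - 14492 = -280 - 14492 = -14772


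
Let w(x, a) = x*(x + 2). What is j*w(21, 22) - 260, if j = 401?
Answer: 193423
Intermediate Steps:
w(x, a) = x*(2 + x)
j*w(21, 22) - 260 = 401*(21*(2 + 21)) - 260 = 401*(21*23) - 260 = 401*483 - 260 = 193683 - 260 = 193423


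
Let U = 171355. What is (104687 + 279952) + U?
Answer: 555994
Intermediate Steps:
(104687 + 279952) + U = (104687 + 279952) + 171355 = 384639 + 171355 = 555994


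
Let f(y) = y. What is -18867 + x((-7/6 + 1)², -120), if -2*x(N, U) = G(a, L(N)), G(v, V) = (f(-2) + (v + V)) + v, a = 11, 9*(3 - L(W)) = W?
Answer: -12233267/648 ≈ -18879.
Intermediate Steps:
L(W) = 3 - W/9
G(v, V) = -2 + V + 2*v (G(v, V) = (-2 + (v + V)) + v = (-2 + (V + v)) + v = (-2 + V + v) + v = -2 + V + 2*v)
x(N, U) = -23/2 + N/18 (x(N, U) = -(-2 + (3 - N/9) + 2*11)/2 = -(-2 + (3 - N/9) + 22)/2 = -(23 - N/9)/2 = -23/2 + N/18)
-18867 + x((-7/6 + 1)², -120) = -18867 + (-23/2 + (-7/6 + 1)²/18) = -18867 + (-23/2 + (-⅙)²/18) = -18867 + (-23/2 + (1/18)*(1/36)) = -18867 + (-23/2 + 1/648) = -18867 - 7451/648 = -12233267/648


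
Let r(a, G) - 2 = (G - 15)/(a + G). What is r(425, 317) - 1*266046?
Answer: -98702173/371 ≈ -2.6604e+5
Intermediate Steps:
r(a, G) = 2 + (-15 + G)/(G + a) (r(a, G) = 2 + (G - 15)/(a + G) = 2 + (-15 + G)/(G + a))
r(425, 317) - 1*266046 = (-15 + 2*425 + 3*317)/(317 + 425) - 1*266046 = (-15 + 850 + 951)/742 - 266046 = (1/742)*1786 - 266046 = 893/371 - 266046 = -98702173/371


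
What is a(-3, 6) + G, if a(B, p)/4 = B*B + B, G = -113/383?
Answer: 9079/383 ≈ 23.705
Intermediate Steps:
G = -113/383 (G = -113*1/383 = -113/383 ≈ -0.29504)
a(B, p) = 4*B + 4*B² (a(B, p) = 4*(B*B + B) = 4*(B² + B) = 4*(B + B²) = 4*B + 4*B²)
a(-3, 6) + G = 4*(-3)*(1 - 3) - 113/383 = 4*(-3)*(-2) - 113/383 = 24 - 113/383 = 9079/383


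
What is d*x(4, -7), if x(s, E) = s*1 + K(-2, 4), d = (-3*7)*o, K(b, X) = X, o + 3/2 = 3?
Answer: -252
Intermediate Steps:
o = 3/2 (o = -3/2 + 3 = 3/2 ≈ 1.5000)
d = -63/2 (d = -3*7*(3/2) = -21*3/2 = -63/2 ≈ -31.500)
x(s, E) = 4 + s (x(s, E) = s*1 + 4 = s + 4 = 4 + s)
d*x(4, -7) = -63*(4 + 4)/2 = -63/2*8 = -252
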